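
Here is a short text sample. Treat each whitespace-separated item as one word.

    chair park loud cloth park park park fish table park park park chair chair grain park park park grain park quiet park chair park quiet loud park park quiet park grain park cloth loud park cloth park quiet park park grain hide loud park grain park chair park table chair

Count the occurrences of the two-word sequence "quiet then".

Scanning the 49 overlapping bigram windows for "quiet then":
  (none found)

0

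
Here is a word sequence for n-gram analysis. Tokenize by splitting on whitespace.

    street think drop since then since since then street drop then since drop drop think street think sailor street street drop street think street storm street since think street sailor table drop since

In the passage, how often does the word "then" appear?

3

Scanning the 33 tokens for "then":
  position 5: then
  position 8: then
  position 11: then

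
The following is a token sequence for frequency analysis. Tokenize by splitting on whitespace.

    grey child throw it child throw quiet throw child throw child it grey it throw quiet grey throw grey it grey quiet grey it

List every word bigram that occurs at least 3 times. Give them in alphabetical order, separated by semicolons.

child throw; grey it

Bigram counts meeting the condition (at least 3 times):
  child throw: 3
  grey it: 3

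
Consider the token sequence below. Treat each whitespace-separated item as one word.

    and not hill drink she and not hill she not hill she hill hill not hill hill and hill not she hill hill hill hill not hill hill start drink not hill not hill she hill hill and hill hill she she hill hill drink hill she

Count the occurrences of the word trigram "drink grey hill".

0

Scanning the 45 overlapping trigram windows for "drink grey hill":
  (none found)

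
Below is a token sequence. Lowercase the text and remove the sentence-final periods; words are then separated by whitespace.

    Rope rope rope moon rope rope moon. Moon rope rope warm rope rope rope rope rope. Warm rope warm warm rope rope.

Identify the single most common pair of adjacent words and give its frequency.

Bigram frequencies (highest first):
  rope rope: 9
  rope warm: 3
  warm rope: 3
  rope moon: 2
  moon rope: 2
  moon moon: 1
  … (1 more, each ≤ 1)

"rope rope", 9 times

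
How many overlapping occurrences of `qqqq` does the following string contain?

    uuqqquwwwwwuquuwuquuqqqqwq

Sliding a length-4 window over the 26 characters (23 positions):
  position 21–24: qqqq

1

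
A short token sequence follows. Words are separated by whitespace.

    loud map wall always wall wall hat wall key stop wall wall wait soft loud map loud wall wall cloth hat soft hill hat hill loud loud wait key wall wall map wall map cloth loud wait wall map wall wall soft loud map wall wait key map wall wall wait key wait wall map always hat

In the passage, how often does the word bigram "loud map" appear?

3

Scanning the 56 overlapping bigram windows for "loud map":
  position 1–2: loud map
  position 15–16: loud map
  position 43–44: loud map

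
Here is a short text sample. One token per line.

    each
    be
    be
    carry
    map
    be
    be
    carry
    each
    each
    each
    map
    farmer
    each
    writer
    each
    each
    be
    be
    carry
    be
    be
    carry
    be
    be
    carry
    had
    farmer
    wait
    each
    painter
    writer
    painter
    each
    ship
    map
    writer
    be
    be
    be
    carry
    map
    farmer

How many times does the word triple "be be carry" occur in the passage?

6

Scanning the 41 overlapping trigram windows for "be be carry":
  position 2–4: be be carry
  position 6–8: be be carry
  position 18–20: be be carry
  position 21–23: be be carry
  position 24–26: be be carry
  position 39–41: be be carry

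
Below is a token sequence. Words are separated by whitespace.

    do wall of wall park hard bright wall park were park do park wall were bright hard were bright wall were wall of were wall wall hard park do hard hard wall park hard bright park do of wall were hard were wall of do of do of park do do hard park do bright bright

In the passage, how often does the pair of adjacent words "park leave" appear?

0

Scanning the 55 overlapping bigram windows for "park leave":
  (none found)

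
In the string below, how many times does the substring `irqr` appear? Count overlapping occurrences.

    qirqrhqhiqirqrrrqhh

Sliding a length-4 window over the 19 characters (16 positions):
  position 2–5: irqr
  position 11–14: irqr

2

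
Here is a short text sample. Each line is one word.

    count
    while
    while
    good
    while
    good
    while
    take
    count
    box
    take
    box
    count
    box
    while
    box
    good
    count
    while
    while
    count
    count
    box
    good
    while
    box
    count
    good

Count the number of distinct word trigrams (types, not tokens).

28 tokens → 26 trigram windows in total.
Repeated trigrams (each contributes count−1 duplicates):
  count while while: 2
  while good while: 2
2 duplicate windows → 26 − 2 = 24 distinct.

24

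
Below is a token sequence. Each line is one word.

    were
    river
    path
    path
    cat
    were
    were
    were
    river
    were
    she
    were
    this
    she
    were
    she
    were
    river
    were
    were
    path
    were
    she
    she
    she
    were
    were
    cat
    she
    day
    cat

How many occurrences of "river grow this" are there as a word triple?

Scanning the 29 overlapping trigram windows for "river grow this":
  (none found)

0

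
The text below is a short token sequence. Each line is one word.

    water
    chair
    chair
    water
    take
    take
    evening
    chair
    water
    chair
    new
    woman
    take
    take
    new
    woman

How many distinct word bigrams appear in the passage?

16 tokens → 15 bigram windows in total.
Repeated bigrams (each contributes count−1 duplicates):
  chair water: 2
  new woman: 2
  take take: 2
  water chair: 2
4 duplicate windows → 15 − 4 = 11 distinct.

11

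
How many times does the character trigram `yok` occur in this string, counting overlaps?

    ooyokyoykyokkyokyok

4

Sliding a length-3 window over the 19 characters (17 positions):
  position 3–5: yok
  position 10–12: yok
  position 14–16: yok
  position 17–19: yok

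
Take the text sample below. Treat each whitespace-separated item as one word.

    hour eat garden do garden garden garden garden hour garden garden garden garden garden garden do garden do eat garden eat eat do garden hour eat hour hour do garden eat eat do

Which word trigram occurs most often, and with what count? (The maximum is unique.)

"garden garden garden", 6 times

Trigram frequencies (highest first):
  garden garden garden: 6
  garden do garden: 2
  garden eat eat: 2
  eat eat do: 2
  hour eat garden: 1
  eat garden do: 1
  … (17 more, each ≤ 1)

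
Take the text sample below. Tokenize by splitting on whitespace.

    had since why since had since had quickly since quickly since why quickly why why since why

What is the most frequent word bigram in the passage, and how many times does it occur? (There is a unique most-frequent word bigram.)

Bigram frequencies (highest first):
  since why: 3
  had since: 2
  why since: 2
  since had: 2
  quickly since: 2
  had quickly: 1
  … (4 more, each ≤ 1)

"since why", 3 times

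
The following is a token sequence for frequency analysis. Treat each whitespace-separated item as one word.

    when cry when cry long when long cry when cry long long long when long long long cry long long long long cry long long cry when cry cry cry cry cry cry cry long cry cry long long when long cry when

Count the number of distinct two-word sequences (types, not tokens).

43 tokens → 42 bigram windows in total.
Repeated bigrams (each contributes count−1 duplicates):
  long long: 9
  cry cry: 7
  cry long: 6
  long cry: 6
  cry when: 4
  when cry: 4
  long when: 3
  when long: 3
34 duplicate windows → 42 − 34 = 8 distinct.

8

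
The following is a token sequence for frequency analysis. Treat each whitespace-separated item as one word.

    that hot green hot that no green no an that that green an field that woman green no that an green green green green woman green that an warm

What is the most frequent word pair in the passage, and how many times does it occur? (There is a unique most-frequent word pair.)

Bigram frequencies (highest first):
  green green: 3
  green no: 2
  woman green: 2
  that an: 2
  that hot: 1
  hot green: 1
  … (17 more, each ≤ 1)

"green green", 3 times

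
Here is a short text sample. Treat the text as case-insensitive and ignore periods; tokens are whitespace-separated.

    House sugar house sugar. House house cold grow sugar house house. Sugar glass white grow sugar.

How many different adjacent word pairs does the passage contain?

16 tokens → 15 bigram windows in total.
Repeated bigrams (each contributes count−1 duplicates):
  house sugar: 3
  sugar house: 3
  grow sugar: 2
  house house: 2
6 duplicate windows → 15 − 6 = 9 distinct.

9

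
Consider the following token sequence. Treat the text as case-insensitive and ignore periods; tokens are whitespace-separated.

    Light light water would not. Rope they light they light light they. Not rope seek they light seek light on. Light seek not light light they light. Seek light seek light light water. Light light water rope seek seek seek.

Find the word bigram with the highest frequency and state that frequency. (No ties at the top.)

"light light", 5 times

Bigram frequencies (highest first):
  light light: 5
  they light: 4
  light seek: 4
  light water: 3
  light they: 3
  seek light: 3
  … (14 more, each ≤ 2)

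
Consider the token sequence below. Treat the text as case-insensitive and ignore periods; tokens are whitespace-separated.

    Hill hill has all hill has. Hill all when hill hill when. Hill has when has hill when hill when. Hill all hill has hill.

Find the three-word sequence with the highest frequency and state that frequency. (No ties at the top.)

Trigram frequencies (highest first):
  hill when hill: 3
  all hill has: 2
  hill has hill: 2
  hill hill has: 1
  hill has all: 1
  has all hill: 1
  … (13 more, each ≤ 1)

"hill when hill", 3 times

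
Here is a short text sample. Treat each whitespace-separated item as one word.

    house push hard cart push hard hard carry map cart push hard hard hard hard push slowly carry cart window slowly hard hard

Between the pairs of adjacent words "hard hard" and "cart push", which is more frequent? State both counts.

"hard hard": 5 occurrences
"cart push": 2 occurrences

"hard hard" (5 vs 2)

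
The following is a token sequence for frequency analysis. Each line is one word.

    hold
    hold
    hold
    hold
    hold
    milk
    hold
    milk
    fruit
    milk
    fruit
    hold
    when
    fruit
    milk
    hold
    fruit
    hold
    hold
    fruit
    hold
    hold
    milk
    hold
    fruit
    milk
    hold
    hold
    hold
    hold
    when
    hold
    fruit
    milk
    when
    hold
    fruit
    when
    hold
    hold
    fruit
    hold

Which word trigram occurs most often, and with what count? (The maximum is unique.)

"hold hold hold", 5 times

Trigram frequencies (highest first):
  hold hold hold: 5
  hold fruit hold: 3
  hold hold milk: 2
  hold milk hold: 2
  fruit milk hold: 2
  milk hold fruit: 2
  … (20 more, each ≤ 2)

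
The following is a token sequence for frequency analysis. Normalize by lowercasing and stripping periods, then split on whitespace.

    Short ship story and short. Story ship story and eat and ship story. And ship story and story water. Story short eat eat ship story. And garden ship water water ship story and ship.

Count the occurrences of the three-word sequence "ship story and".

6

Scanning the 32 overlapping trigram windows for "ship story and":
  position 2–4: ship story and
  position 7–9: ship story and
  position 12–14: ship story and
  position 15–17: ship story and
  position 24–26: ship story and
  position 31–33: ship story and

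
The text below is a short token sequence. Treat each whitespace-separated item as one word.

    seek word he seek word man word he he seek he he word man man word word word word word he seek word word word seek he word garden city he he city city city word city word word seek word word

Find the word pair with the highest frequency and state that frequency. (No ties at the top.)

Bigram frequencies (highest first):
  word word: 8
  seek word: 4
  word he: 3
  he seek: 3
  he he: 3
  word man: 2
  … (12 more, each ≤ 2)

"word word", 8 times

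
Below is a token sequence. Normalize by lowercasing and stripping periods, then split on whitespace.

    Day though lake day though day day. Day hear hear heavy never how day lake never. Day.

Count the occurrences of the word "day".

Scanning the 17 tokens for "day":
  position 1: day
  position 4: day
  position 6: day
  position 7: day
  position 8: day
  position 14: day
  position 17: day

7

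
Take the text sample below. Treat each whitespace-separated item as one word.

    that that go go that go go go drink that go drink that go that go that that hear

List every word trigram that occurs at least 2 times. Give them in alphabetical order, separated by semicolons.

drink that go; go drink that; go that go; that go go; that go that

Trigram counts meeting the condition (at least 2 times):
  drink that go: 2
  go drink that: 2
  go that go: 2
  that go go: 2
  that go that: 2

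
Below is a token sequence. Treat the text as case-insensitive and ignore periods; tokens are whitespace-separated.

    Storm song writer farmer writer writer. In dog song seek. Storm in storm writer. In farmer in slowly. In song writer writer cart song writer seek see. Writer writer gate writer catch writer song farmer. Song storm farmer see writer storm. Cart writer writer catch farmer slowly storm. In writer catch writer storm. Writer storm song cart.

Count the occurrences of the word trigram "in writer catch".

Scanning the 55 overlapping trigram windows for "in writer catch":
  position 49–51: in writer catch

1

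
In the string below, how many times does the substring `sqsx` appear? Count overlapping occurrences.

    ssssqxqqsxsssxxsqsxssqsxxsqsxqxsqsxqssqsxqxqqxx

Sliding a length-4 window over the 47 characters (44 positions):
  position 16–19: sqsx
  position 21–24: sqsx
  position 26–29: sqsx
  position 32–35: sqsx
  position 38–41: sqsx

5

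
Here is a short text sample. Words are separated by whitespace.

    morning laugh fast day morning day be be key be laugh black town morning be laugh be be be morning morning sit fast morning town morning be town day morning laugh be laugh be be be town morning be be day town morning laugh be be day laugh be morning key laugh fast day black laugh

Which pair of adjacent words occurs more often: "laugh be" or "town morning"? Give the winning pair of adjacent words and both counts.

"laugh be": 5 occurrences
"town morning": 4 occurrences

"laugh be" (5 vs 4)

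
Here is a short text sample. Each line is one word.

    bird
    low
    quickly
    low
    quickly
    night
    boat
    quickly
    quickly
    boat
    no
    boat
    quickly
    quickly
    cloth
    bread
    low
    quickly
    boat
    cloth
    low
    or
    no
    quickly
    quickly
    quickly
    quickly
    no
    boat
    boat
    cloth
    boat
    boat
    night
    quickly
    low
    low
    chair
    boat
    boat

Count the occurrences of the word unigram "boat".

10

Scanning the 40 tokens for "boat":
  position 7: boat
  position 10: boat
  position 12: boat
  position 19: boat
  position 29: boat
  position 30: boat
  position 32: boat
  position 33: boat
  position 39: boat
  position 40: boat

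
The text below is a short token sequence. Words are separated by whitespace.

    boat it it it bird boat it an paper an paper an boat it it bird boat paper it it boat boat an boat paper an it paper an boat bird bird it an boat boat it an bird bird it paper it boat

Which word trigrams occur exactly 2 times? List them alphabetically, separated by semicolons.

an paper an; bird bird it; boat it an; boat it it; it bird boat; it it bird; paper an boat

Trigram counts meeting the condition (exactly 2 times):
  an paper an: 2
  bird bird it: 2
  boat it an: 2
  boat it it: 2
  it bird boat: 2
  it it bird: 2
  paper an boat: 2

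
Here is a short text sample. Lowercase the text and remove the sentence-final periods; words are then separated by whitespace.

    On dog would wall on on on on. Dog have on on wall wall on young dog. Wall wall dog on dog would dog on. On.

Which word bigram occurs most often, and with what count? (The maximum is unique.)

Bigram frequencies (highest first):
  on on: 5
  on dog: 3
  dog would: 2
  wall on: 2
  wall wall: 2
  dog on: 2
  … (9 more, each ≤ 1)

"on on", 5 times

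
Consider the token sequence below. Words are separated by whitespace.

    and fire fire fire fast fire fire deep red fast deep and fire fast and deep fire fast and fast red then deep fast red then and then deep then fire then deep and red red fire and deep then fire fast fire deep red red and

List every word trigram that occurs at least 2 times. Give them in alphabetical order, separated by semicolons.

deep then fire; fast red then; fire deep red; fire fast and; fire fast fire

Trigram counts meeting the condition (at least 2 times):
  deep then fire: 2
  fast red then: 2
  fire deep red: 2
  fire fast and: 2
  fire fast fire: 2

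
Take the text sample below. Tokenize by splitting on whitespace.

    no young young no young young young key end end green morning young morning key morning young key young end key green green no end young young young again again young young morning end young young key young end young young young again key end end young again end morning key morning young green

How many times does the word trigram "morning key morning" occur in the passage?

Scanning the 52 overlapping trigram windows for "morning key morning":
  position 14–16: morning key morning
  position 50–52: morning key morning

2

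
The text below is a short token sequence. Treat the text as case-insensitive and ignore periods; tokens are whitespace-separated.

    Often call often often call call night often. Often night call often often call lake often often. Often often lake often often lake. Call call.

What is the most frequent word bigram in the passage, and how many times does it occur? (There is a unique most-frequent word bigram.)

Bigram frequencies (highest first):
  often often: 7
  often call: 3
  call often: 2
  call call: 2
  lake often: 2
  often lake: 2
  … (6 more, each ≤ 1)

"often often", 7 times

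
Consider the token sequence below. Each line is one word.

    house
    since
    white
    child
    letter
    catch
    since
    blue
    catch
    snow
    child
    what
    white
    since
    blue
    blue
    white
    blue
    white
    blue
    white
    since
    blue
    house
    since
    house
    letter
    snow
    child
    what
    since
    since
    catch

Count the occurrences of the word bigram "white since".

2

Scanning the 32 overlapping bigram windows for "white since":
  position 13–14: white since
  position 21–22: white since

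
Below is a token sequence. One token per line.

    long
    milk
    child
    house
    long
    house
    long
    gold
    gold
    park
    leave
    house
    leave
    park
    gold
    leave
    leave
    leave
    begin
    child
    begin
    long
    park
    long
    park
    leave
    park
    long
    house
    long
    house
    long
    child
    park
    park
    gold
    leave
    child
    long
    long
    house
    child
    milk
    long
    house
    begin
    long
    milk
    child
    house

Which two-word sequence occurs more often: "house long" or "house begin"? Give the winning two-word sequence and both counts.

"house long" (4 vs 1)

"house long": 4 occurrences
"house begin": 1 occurrence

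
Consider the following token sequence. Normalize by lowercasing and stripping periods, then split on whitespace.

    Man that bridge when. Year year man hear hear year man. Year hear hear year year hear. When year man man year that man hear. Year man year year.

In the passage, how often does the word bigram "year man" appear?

Scanning the 28 overlapping bigram windows for "year man":
  position 6–7: year man
  position 10–11: year man
  position 19–20: year man
  position 26–27: year man

4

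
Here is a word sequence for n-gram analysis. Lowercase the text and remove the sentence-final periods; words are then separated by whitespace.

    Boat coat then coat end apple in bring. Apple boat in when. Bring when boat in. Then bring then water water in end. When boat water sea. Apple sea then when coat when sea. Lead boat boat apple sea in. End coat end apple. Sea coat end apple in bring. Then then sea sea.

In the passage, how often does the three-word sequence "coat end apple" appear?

Scanning the 52 overlapping trigram windows for "coat end apple":
  position 4–6: coat end apple
  position 42–44: coat end apple
  position 46–48: coat end apple

3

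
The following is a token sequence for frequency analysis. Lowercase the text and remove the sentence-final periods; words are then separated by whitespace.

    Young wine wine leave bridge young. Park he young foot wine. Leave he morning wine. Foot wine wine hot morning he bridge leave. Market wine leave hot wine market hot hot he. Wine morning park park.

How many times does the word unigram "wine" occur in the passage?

Scanning the 36 tokens for "wine":
  position 2: wine
  position 3: wine
  position 11: wine
  position 15: wine
  position 17: wine
  position 18: wine
  position 25: wine
  position 28: wine
  position 33: wine

9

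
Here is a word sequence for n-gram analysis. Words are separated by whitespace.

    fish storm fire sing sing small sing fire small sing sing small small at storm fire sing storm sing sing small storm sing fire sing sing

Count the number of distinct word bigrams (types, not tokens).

26 tokens → 25 bigram windows in total.
Repeated bigrams (each contributes count−1 duplicates):
  sing sing: 4
  fire sing: 3
  sing small: 3
  sing fire: 2
  small sing: 2
  storm fire: 2
  storm sing: 2
11 duplicate windows → 25 − 11 = 14 distinct.

14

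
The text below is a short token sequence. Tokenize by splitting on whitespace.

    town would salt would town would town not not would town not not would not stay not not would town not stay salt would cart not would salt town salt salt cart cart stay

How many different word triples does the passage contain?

26

34 tokens → 32 trigram windows in total.
Repeated trigrams (each contributes count−1 duplicates):
  not not would: 3
  would town not: 3
  not would town: 2
  town not not: 2
6 duplicate windows → 32 − 6 = 26 distinct.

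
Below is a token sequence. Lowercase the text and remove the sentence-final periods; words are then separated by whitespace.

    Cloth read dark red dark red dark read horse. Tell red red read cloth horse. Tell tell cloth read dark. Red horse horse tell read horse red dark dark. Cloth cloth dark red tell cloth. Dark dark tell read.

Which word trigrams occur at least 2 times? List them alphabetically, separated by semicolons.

Trigram counts meeting the condition (at least 2 times):
  cloth read dark: 2
  dark red dark: 2
  read dark red: 2

cloth read dark; dark red dark; read dark red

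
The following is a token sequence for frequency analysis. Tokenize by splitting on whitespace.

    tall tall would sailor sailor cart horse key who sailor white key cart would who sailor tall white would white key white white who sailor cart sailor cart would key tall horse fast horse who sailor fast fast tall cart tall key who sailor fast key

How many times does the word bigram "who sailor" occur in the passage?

Scanning the 45 overlapping bigram windows for "who sailor":
  position 9–10: who sailor
  position 15–16: who sailor
  position 24–25: who sailor
  position 35–36: who sailor
  position 43–44: who sailor

5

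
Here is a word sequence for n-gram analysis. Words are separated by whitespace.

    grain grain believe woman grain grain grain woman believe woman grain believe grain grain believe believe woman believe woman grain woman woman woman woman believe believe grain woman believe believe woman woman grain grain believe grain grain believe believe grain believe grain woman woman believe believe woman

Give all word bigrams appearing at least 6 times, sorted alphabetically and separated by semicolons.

believe woman; grain believe; grain grain

Bigram counts meeting the condition (at least 6 times):
  believe woman: 6
  grain believe: 6
  grain grain: 6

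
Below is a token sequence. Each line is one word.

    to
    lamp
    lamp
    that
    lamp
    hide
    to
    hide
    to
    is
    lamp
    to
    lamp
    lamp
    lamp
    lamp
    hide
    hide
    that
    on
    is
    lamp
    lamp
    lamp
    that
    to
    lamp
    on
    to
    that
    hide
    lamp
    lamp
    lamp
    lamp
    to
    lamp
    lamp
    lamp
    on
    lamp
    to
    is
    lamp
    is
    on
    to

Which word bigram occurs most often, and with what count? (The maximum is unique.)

Bigram frequencies (highest first):
  lamp lamp: 11
  to lamp: 4
  is lamp: 3
  lamp to: 3
  lamp that: 2
  lamp hide: 2
  … (17 more, each ≤ 2)

"lamp lamp", 11 times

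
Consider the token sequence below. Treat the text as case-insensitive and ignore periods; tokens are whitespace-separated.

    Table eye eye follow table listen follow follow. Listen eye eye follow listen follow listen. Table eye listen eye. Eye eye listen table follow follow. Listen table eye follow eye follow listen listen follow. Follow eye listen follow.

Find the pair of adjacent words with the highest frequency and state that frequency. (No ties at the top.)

"follow listen", 5 times

Bigram frequencies (highest first):
  follow listen: 5
  eye eye: 4
  eye follow: 4
  listen follow: 4
  table eye: 3
  follow follow: 3
  … (8 more, each ≤ 3)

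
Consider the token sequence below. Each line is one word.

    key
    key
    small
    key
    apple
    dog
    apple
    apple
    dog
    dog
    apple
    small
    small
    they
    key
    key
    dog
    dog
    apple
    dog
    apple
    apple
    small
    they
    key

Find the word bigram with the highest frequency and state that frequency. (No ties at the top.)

Bigram frequencies (highest first):
  dog apple: 4
  apple dog: 3
  key key: 2
  apple apple: 2
  dog dog: 2
  apple small: 2
  … (7 more, each ≤ 2)

"dog apple", 4 times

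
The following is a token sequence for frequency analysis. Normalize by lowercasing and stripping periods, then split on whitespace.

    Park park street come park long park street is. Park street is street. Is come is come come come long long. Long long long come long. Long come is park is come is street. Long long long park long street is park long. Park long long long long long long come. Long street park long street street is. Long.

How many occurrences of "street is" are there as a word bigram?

Scanning the 58 overlapping bigram windows for "street is":
  position 8–9: street is
  position 11–12: street is
  position 13–14: street is
  position 40–41: street is
  position 57–58: street is

5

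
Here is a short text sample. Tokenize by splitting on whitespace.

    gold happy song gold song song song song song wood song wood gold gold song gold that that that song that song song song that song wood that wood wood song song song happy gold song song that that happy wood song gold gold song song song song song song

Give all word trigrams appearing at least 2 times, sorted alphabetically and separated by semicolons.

Trigram counts meeting the condition (at least 2 times):
  gold gold song: 2
  gold song song: 3
  song song song: 9
  song song that: 2
  song that song: 2

gold gold song; gold song song; song song song; song song that; song that song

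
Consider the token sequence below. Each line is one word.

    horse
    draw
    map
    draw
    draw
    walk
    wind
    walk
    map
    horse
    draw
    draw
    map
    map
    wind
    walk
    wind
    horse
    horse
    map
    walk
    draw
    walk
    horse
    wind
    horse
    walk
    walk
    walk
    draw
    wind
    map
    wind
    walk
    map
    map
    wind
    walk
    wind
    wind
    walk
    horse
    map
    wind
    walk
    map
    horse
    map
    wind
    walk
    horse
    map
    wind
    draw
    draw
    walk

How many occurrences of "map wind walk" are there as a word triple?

5

Scanning the 54 overlapping trigram windows for "map wind walk":
  position 14–16: map wind walk
  position 32–34: map wind walk
  position 36–38: map wind walk
  position 43–45: map wind walk
  position 48–50: map wind walk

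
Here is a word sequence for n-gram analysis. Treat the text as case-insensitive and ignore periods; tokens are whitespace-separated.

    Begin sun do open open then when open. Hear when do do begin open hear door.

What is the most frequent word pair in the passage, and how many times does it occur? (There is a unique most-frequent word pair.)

"open hear", 2 times

Bigram frequencies (highest first):
  open hear: 2
  begin sun: 1
  sun do: 1
  do open: 1
  open open: 1
  open then: 1
  … (8 more, each ≤ 1)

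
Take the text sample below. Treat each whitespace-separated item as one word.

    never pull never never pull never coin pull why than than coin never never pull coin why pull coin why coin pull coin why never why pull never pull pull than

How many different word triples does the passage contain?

31 tokens → 29 trigram windows in total.
Repeated trigrams (each contributes count−1 duplicates):
  pull coin why: 3
  never never pull: 2
  never pull never: 2
4 duplicate windows → 29 − 4 = 25 distinct.

25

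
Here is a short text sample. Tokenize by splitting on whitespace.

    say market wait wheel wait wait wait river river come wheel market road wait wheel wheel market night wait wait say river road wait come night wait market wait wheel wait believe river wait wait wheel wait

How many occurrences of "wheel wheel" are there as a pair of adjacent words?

1

Scanning the 36 overlapping bigram windows for "wheel wheel":
  position 15–16: wheel wheel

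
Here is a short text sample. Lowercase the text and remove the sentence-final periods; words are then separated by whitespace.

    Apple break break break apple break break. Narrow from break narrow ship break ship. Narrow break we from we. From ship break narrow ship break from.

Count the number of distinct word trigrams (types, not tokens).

21

26 tokens → 24 trigram windows in total.
Repeated trigrams (each contributes count−1 duplicates):
  apple break break: 2
  break narrow ship: 2
  narrow ship break: 2
3 duplicate windows → 24 − 3 = 21 distinct.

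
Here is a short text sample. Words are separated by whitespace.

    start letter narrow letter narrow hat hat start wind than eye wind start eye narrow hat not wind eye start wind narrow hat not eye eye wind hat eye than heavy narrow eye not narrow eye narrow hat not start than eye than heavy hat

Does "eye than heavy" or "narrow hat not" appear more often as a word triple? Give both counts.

"narrow hat not" (3 vs 2)

"eye than heavy": 2 occurrences
"narrow hat not": 3 occurrences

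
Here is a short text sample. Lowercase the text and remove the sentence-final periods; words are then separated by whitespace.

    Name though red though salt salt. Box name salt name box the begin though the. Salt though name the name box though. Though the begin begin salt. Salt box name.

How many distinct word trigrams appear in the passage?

30 tokens → 28 trigram windows in total.
Repeated trigrams (each contributes count−1 duplicates):
  salt box name: 2
  salt salt box: 2
2 duplicate windows → 28 − 2 = 26 distinct.

26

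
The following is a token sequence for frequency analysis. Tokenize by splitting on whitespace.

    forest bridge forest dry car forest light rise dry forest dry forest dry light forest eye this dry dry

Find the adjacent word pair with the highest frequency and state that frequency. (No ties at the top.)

Bigram frequencies (highest first):
  forest dry: 3
  dry forest: 2
  forest bridge: 1
  bridge forest: 1
  dry car: 1
  car forest: 1
  … (9 more, each ≤ 1)

"forest dry", 3 times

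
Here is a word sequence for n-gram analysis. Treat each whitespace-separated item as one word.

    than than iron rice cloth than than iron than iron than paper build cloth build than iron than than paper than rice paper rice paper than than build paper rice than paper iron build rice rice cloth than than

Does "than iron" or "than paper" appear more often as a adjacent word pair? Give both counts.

"than iron": 4 occurrences
"than paper": 3 occurrences

"than iron" (4 vs 3)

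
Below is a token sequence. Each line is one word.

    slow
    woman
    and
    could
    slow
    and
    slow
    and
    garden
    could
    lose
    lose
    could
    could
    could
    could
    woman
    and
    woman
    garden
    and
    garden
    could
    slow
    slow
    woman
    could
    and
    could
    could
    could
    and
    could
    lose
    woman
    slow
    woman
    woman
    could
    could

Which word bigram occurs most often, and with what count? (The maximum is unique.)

Bigram frequencies (highest first):
  could could: 6
  slow woman: 3
  and could: 3
  woman and: 2
  could slow: 2
  slow and: 2
  … (16 more, each ≤ 2)

"could could", 6 times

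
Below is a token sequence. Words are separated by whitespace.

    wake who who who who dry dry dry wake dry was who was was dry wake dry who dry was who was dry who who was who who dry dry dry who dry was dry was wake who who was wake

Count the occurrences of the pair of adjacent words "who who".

6

Scanning the 40 overlapping bigram windows for "who who":
  position 2–3: who who
  position 3–4: who who
  position 4–5: who who
  position 24–25: who who
  position 27–28: who who
  position 38–39: who who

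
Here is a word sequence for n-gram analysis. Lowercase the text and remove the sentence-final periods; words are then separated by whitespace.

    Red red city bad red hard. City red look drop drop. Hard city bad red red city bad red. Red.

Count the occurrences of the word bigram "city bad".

3

Scanning the 19 overlapping bigram windows for "city bad":
  position 3–4: city bad
  position 13–14: city bad
  position 17–18: city bad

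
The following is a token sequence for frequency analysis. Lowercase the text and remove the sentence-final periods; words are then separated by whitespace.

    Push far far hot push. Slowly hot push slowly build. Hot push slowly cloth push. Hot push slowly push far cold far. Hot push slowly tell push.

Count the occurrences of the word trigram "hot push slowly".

Scanning the 25 overlapping trigram windows for "hot push slowly":
  position 4–6: hot push slowly
  position 7–9: hot push slowly
  position 11–13: hot push slowly
  position 16–18: hot push slowly
  position 23–25: hot push slowly

5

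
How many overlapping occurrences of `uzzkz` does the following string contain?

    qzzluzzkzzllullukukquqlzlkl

Sliding a length-5 window over the 27 characters (23 positions):
  position 5–9: uzzkz

1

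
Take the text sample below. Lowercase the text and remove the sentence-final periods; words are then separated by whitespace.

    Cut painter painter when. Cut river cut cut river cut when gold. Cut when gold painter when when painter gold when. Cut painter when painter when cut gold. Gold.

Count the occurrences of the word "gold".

5

Scanning the 29 tokens for "gold":
  position 12: gold
  position 15: gold
  position 20: gold
  position 28: gold
  position 29: gold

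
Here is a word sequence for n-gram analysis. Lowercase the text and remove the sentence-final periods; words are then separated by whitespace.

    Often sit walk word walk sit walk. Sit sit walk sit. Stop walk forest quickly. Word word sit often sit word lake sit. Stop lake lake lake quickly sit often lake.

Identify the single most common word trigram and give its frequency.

"sit walk sit", 2 times

Trigram frequencies (highest first):
  sit walk sit: 2
  often sit walk: 1
  sit walk word: 1
  walk word walk: 1
  word walk sit: 1
  walk sit walk: 1
  … (22 more, each ≤ 1)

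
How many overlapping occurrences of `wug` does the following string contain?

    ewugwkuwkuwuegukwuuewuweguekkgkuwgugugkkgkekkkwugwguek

Sliding a length-3 window over the 54 characters (52 positions):
  position 2–4: wug
  position 47–49: wug

2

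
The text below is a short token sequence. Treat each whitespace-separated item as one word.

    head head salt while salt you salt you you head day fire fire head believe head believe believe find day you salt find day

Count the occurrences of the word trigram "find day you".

1

Scanning the 22 overlapping trigram windows for "find day you":
  position 19–21: find day you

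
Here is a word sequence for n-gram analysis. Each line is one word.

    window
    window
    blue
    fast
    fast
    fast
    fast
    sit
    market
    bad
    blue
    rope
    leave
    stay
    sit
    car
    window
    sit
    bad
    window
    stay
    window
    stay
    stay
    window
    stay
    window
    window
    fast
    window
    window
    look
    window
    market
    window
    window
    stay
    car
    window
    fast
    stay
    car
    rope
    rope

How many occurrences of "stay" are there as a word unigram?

7

Scanning the 44 tokens for "stay":
  position 14: stay
  position 21: stay
  position 23: stay
  position 24: stay
  position 26: stay
  position 37: stay
  position 41: stay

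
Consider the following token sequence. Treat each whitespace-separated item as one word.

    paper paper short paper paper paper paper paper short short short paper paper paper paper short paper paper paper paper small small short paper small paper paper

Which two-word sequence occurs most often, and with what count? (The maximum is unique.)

"paper paper", 12 times

Bigram frequencies (highest first):
  paper paper: 12
  short paper: 4
  paper short: 3
  short short: 2
  paper small: 2
  small small: 1
  … (2 more, each ≤ 1)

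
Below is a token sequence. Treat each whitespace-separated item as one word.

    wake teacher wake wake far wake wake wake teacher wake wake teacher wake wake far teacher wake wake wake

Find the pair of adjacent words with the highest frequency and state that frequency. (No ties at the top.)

"wake wake", 7 times

Bigram frequencies (highest first):
  wake wake: 7
  teacher wake: 4
  wake teacher: 3
  wake far: 2
  far wake: 1
  far teacher: 1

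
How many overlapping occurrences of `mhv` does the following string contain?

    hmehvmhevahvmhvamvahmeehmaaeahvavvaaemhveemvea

2

Sliding a length-3 window over the 46 characters (44 positions):
  position 13–15: mhv
  position 38–40: mhv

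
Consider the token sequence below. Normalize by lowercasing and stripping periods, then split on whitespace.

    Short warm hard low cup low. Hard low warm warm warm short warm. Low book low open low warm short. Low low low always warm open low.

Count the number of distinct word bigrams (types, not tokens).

19

27 tokens → 26 bigram windows in total.
Repeated bigrams (each contributes count−1 duplicates):
  hard low: 2
  low low: 2
  low warm: 2
  open low: 2
  short warm: 2
  warm short: 2
  warm warm: 2
7 duplicate windows → 26 − 7 = 19 distinct.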